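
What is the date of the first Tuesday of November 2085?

November 1, 2085 is a Thursday.
The first Tuesday is therefore November 6 (5 days later).

November 6, 2085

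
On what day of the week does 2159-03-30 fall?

Friday

Doomsday rule: the anchor day for the 2100s is Sunday. For year 59: 59÷12 = 4 r 11, and 11÷4 = 2, so 4+11+2 = 17.
Sunday + 17 ≡ Wednesday — that's 2159's doomsday.
In March the doomsday date is Mar 14.
Mar 30 is 16 days after Mar 14; 16 mod 7 = 2, so Wednesday + 2 = Friday.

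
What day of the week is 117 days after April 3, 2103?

Sunday

Apr 3, 2103 is a Tuesday.
117 mod 7 = 5, so 117 days after a Tuesday is Tuesday + 5 = Sunday.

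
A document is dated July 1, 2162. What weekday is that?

Doomsday rule: the anchor day for the 2100s is Sunday. For year 62: 62÷12 = 5 r 2, and 2÷4 = 0, so 5+2+0 = 7.
Sunday + 7 ≡ Sunday — that's 2162's doomsday.
In July the doomsday date is Jul 11.
Jul 1 is 10 days before Jul 11; 10 mod 7 = 3, so Sunday − 3 = Thursday.

Thursday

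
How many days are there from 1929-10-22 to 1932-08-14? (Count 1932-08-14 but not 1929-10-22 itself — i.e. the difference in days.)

1027

Oct 22, 1929 → Oct 22, 1930: 365 days.
Oct 22, 1930 → Oct 22, 1931: 365 days.
Oct 22, 1931 → Nov 22, 1931: 31 days (October has 31).
Nov 22, 1931 → Dec 22, 1931: 30 days (November has 30).
Dec 22, 1931 → Jan 22, 1932: 31 days (December has 31).
Jan 22, 1932 → Feb 22, 1932: 31 days (January has 31).
Feb 22, 1932 → Mar 22, 1932: 29 days (February has 29).
Mar 22, 1932 → Apr 22, 1932: 31 days (March has 31).
Apr 22, 1932 → May 22, 1932: 30 days (April has 30).
May 22, 1932 → Jun 22, 1932: 31 days (May has 31).
Jun 22, 1932 → Jul 22, 1932: 30 days (June has 30).
Jul 22, 1932 → Aug 14, 1932: 23 days.
Total: 1027 days.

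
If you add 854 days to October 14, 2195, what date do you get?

February 14, 2198

+366 (one year; includes Feb 29, 2196) → Oct 14, 2196 (488 left).
+365 (one year) → Oct 14, 2197 (123 left).
Oct has 31 days: +18 → Nov 1, 2197 (105 left).
Nov has 30 days: +30 → Dec 1, 2197 (75 left).
Dec has 31 days: +31 → Jan 1, 2198 (44 left).
Jan has 31 days: +31 → Feb 1, 2198 (13 left).
+13 → Feb 14, 2198.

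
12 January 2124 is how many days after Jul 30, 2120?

1261

Jul 30, 2120 → Jul 30, 2121: 365 days.
Jul 30, 2121 → Jul 30, 2122: 365 days.
Jul 30, 2122 → Jul 30, 2123: 365 days.
Jul 30, 2123 → Aug 30, 2123: 31 days (July has 31).
Aug 30, 2123 → Sep 30, 2123: 31 days (August has 31).
Sep 30, 2123 → Oct 30, 2123: 30 days (September has 30).
Oct 30, 2123 → Nov 30, 2123: 31 days (October has 31).
Nov 30, 2123 → Dec 30, 2123: 30 days (November has 30).
Dec 30, 2123 → Jan 12, 2124: 13 days.
Total: 1261 days.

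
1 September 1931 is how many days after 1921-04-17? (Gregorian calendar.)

Apr 17, 1921 → Apr 17, 1922: 365 days.
Apr 17, 1922 → Apr 17, 1923: 365 days.
Apr 17, 1923 → Apr 17, 1924: 366 days (Feb 29, 1924 is in that span).
Apr 17, 1924 → Apr 17, 1925: 365 days.
Apr 17, 1925 → Apr 17, 1926: 365 days.
Apr 17, 1926 → Apr 17, 1927: 365 days.
Apr 17, 1927 → Apr 17, 1928: 366 days (Feb 29, 1928 is in that span).
Apr 17, 1928 → Apr 17, 1929: 365 days.
Apr 17, 1929 → Apr 17, 1930: 365 days.
Apr 17, 1930 → Apr 17, 1931: 365 days.
Apr 17, 1931 → May 17, 1931: 30 days (April has 30).
May 17, 1931 → Jun 17, 1931: 31 days (May has 31).
Jun 17, 1931 → Jul 17, 1931: 30 days (June has 30).
Jul 17, 1931 → Aug 17, 1931: 31 days (July has 31).
Aug 17, 1931 → Sep 1, 1931: 15 days.
Total: 3789 days.

3789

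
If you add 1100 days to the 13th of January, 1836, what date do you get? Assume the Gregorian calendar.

+366 (one year; includes Feb 29, 1836) → Jan 13, 1837 (734 left).
+365 (one year) → Jan 13, 1838 (369 left).
Jan has 31 days: +19 → Feb 1, 1838 (350 left).
Feb has 28 days: +28 → Mar 1, 1838 (322 left).
Mar has 31 days: +31 → Apr 1, 1838 (291 left).
Apr has 30 days: +30 → May 1, 1838 (261 left).
May has 31 days: +31 → Jun 1, 1838 (230 left).
Jun has 30 days: +30 → Jul 1, 1838 (200 left).
Jul has 31 days: +31 → Aug 1, 1838 (169 left).
Aug has 31 days: +31 → Sep 1, 1838 (138 left).
Sep has 30 days: +30 → Oct 1, 1838 (108 left).
Oct has 31 days: +31 → Nov 1, 1838 (77 left).
Nov has 30 days: +30 → Dec 1, 1838 (47 left).
Dec has 31 days: +31 → Jan 1, 1839 (16 left).
+16 → Jan 17, 1839.

January 17, 1839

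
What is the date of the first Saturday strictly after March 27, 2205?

March 30, 2205

Mar 27, 2205 is a Wednesday.
From Wednesday to the next Saturday is 3 days.
Mar 27, 2205 + 3 = Mar 30, 2205.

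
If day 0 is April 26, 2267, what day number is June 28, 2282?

Apr 26, 2267 → Apr 26, 2268: 366 days (Feb 29, 2268 is in that span).
Apr 26, 2268 → Apr 26, 2269: 365 days.
Apr 26, 2269 → Apr 26, 2270: 365 days.
Apr 26, 2270 → Apr 26, 2271: 365 days.
Apr 26, 2271 → Apr 26, 2272: 366 days (Feb 29, 2272 is in that span).
Apr 26, 2272 → Apr 26, 2273: 365 days.
Apr 26, 2273 → Apr 26, 2274: 365 days.
Apr 26, 2274 → Apr 26, 2275: 365 days.
Apr 26, 2275 → Apr 26, 2276: 366 days (Feb 29, 2276 is in that span).
Apr 26, 2276 → Apr 26, 2277: 365 days.
Apr 26, 2277 → Apr 26, 2278: 365 days.
Apr 26, 2278 → Apr 26, 2279: 365 days.
Apr 26, 2279 → Apr 26, 2280: 366 days (Feb 29, 2280 is in that span).
Apr 26, 2280 → Apr 26, 2281: 365 days.
Apr 26, 2281 → Apr 26, 2282: 365 days.
Apr 26, 2282 → May 26, 2282: 30 days (April has 30).
May 26, 2282 → Jun 26, 2282: 31 days (May has 31).
Jun 26, 2282 → Jun 28, 2282: 2 days.
Total: 5542 days.

5542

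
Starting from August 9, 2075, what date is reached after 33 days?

September 11, 2075

Aug has 31 days: +23 → Sep 1, 2075 (10 left).
+10 → Sep 11, 2075.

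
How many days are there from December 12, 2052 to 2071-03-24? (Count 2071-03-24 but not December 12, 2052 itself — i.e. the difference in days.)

6676

Dec 12, 2052 → Dec 12, 2053: 365 days.
Dec 12, 2053 → Dec 12, 2054: 365 days.
Dec 12, 2054 → Dec 12, 2055: 365 days.
Dec 12, 2055 → Dec 12, 2056: 366 days (Feb 29, 2056 is in that span).
Dec 12, 2056 → Dec 12, 2057: 365 days.
Dec 12, 2057 → Dec 12, 2058: 365 days.
Dec 12, 2058 → Dec 12, 2059: 365 days.
Dec 12, 2059 → Dec 12, 2060: 366 days (Feb 29, 2060 is in that span).
Dec 12, 2060 → Dec 12, 2061: 365 days.
Dec 12, 2061 → Dec 12, 2062: 365 days.
Dec 12, 2062 → Dec 12, 2063: 365 days.
Dec 12, 2063 → Dec 12, 2064: 366 days (Feb 29, 2064 is in that span).
Dec 12, 2064 → Dec 12, 2065: 365 days.
Dec 12, 2065 → Dec 12, 2066: 365 days.
Dec 12, 2066 → Dec 12, 2067: 365 days.
Dec 12, 2067 → Dec 12, 2068: 366 days (Feb 29, 2068 is in that span).
Dec 12, 2068 → Dec 12, 2069: 365 days.
Dec 12, 2069 → Dec 12, 2070: 365 days.
Dec 12, 2070 → Jan 12, 2071: 31 days (December has 31).
Jan 12, 2071 → Feb 12, 2071: 31 days (January has 31).
Feb 12, 2071 → Mar 12, 2071: 28 days (February has 28).
Mar 12, 2071 → Mar 24, 2071: 12 days.
Total: 6676 days.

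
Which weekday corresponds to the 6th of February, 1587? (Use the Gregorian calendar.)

Friday

Doomsday rule: the anchor day for the 1500s is Wednesday. For year 87: 87÷12 = 7 r 3, and 3÷4 = 0, so 7+3+0 = 10.
Wednesday + 10 ≡ Saturday — that's 1587's doomsday.
In February the doomsday date is Feb 28 (1587 is not a leap year).
Feb 6 is 22 days before Feb 28; 22 mod 7 = 1, so Saturday − 1 = Friday.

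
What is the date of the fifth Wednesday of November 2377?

November 1, 2377 is a Tuesday.
The first Wednesday is therefore November 2 (1 days later).
The fifth Wednesday is 2 + 4×7 = November 30.

November 30, 2377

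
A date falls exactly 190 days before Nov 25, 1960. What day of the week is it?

First find the weekday of Nov 25, 1960. Doomsday rule: the anchor day for the 1900s is Wednesday. For year 60: 60÷12 = 5 r 0, and 0÷4 = 0, so 5+0+0 = 5.
Wednesday + 5 ≡ Monday — that's 1960's doomsday.
In November the doomsday date is Nov 7.
Nov 25 is 18 days after Nov 7; 18 mod 7 = 4, so Monday + 4 = Friday.
190 mod 7 = 1, so 190 days before a Friday is Friday − 1 = Thursday.

Thursday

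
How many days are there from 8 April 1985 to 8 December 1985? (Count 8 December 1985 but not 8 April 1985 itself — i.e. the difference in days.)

244

Apr 8, 1985 → May 8, 1985: 30 days (April has 30).
May 8, 1985 → Jun 8, 1985: 31 days (May has 31).
Jun 8, 1985 → Jul 8, 1985: 30 days (June has 30).
Jul 8, 1985 → Aug 8, 1985: 31 days (July has 31).
Aug 8, 1985 → Sep 8, 1985: 31 days (August has 31).
Sep 8, 1985 → Oct 8, 1985: 30 days (September has 30).
Oct 8, 1985 → Nov 8, 1985: 31 days (October has 31).
Nov 8, 1985 → Dec 8, 1985: 30 days.
Total: 244 days.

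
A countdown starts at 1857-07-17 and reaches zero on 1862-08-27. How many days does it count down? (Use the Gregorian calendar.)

1867

Jul 17, 1857 → Jul 17, 1858: 365 days.
Jul 17, 1858 → Jul 17, 1859: 365 days.
Jul 17, 1859 → Jul 17, 1860: 366 days (Feb 29, 1860 is in that span).
Jul 17, 1860 → Jul 17, 1861: 365 days.
Jul 17, 1861 → Jul 17, 1862: 365 days.
Jul 17, 1862 → Aug 17, 1862: 31 days (July has 31).
Aug 17, 1862 → Aug 27, 1862: 10 days.
Total: 1867 days.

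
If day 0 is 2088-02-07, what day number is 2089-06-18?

497

Feb 7, 2088 → Feb 7, 2089: 366 days (Feb 29, 2088 is in that span).
Feb 7, 2089 → Mar 7, 2089: 28 days (February has 28).
Mar 7, 2089 → Apr 7, 2089: 31 days (March has 31).
Apr 7, 2089 → May 7, 2089: 30 days (April has 30).
May 7, 2089 → Jun 7, 2089: 31 days (May has 31).
Jun 7, 2089 → Jun 18, 2089: 11 days.
Total: 497 days.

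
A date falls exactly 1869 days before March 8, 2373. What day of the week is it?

Mar 8, 2373 is a Thursday.
1869 mod 7 = 0, so 1869 days before a Thursday is Thursday − 0 = Thursday.

Thursday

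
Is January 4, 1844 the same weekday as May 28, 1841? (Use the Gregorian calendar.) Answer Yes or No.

From May 28, 1841 to Jan 4, 1844 is 951 days.
951 mod 7 = 6, so they are different weekdays.
(May 28, 1841 is a Friday; Jan 4, 1844 is a Thursday.)

No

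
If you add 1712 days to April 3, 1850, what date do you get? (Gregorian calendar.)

+365 (one year) → Apr 3, 1851 (1347 left).
+366 (one year; includes Feb 29, 1852) → Apr 3, 1852 (981 left).
+365 (one year) → Apr 3, 1853 (616 left).
+365 (one year) → Apr 3, 1854 (251 left).
Apr has 30 days: +28 → May 1, 1854 (223 left).
May has 31 days: +31 → Jun 1, 1854 (192 left).
Jun has 30 days: +30 → Jul 1, 1854 (162 left).
Jul has 31 days: +31 → Aug 1, 1854 (131 left).
Aug has 31 days: +31 → Sep 1, 1854 (100 left).
Sep has 30 days: +30 → Oct 1, 1854 (70 left).
Oct has 31 days: +31 → Nov 1, 1854 (39 left).
Nov has 30 days: +30 → Dec 1, 1854 (9 left).
+9 → Dec 10, 1854.

December 10, 1854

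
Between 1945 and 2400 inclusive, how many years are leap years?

Multiples of 4 in [1945,2400]: 114.
Of those, multiples of 100: 5 (not leap unless ÷400).
Multiples of 400: 2.
Leap years = 114 − 5 + 2 = 111.

111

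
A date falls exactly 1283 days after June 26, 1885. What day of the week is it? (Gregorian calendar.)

First find the weekday of Jun 26, 1885. Doomsday rule: the anchor day for the 1800s is Friday. For year 85: 85÷12 = 7 r 1, and 1÷4 = 0, so 7+1+0 = 8.
Friday + 8 ≡ Saturday — that's 1885's doomsday.
In June the doomsday date is Jun 6.
Jun 26 is 20 days after Jun 6; 20 mod 7 = 6, so Saturday + 6 = Friday.
1283 mod 7 = 2, so 1283 days after a Friday is Friday + 2 = Sunday.

Sunday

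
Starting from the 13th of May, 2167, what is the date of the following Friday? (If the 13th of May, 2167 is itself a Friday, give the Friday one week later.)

May 13, 2167 is a Wednesday.
From Wednesday to the next Friday is 2 days.
May 13, 2167 + 2 = May 15, 2167.

May 15, 2167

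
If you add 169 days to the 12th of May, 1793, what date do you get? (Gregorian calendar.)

October 28, 1793

May has 31 days: +20 → Jun 1, 1793 (149 left).
Jun has 30 days: +30 → Jul 1, 1793 (119 left).
Jul has 31 days: +31 → Aug 1, 1793 (88 left).
Aug has 31 days: +31 → Sep 1, 1793 (57 left).
Sep has 30 days: +30 → Oct 1, 1793 (27 left).
+27 → Oct 28, 1793.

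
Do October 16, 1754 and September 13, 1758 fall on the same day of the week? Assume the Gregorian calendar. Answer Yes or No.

From Oct 16, 1754 to Sep 13, 1758 is 1428 days.
1428 mod 7 = 0, so they are the same weekday.
(Oct 16, 1754 is a Wednesday; Sep 13, 1758 is a Wednesday.)

Yes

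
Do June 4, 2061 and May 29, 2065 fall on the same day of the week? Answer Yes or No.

From Jun 4, 2061 to May 29, 2065 is 1455 days.
1455 mod 7 = 6, so they are different weekdays.
(Jun 4, 2061 is a Saturday; May 29, 2065 is a Friday.)

No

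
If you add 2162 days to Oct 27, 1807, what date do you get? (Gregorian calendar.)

+366 (one year; includes Feb 29, 1808) → Oct 27, 1808 (1796 left).
+365 (one year) → Oct 27, 1809 (1431 left).
+365 (one year) → Oct 27, 1810 (1066 left).
+365 (one year) → Oct 27, 1811 (701 left).
+366 (one year; includes Feb 29, 1812) → Oct 27, 1812 (335 left).
Oct has 31 days: +5 → Nov 1, 1812 (330 left).
Nov has 30 days: +30 → Dec 1, 1812 (300 left).
Dec has 31 days: +31 → Jan 1, 1813 (269 left).
Jan has 31 days: +31 → Feb 1, 1813 (238 left).
Feb has 28 days: +28 → Mar 1, 1813 (210 left).
Mar has 31 days: +31 → Apr 1, 1813 (179 left).
Apr has 30 days: +30 → May 1, 1813 (149 left).
May has 31 days: +31 → Jun 1, 1813 (118 left).
Jun has 30 days: +30 → Jul 1, 1813 (88 left).
Jul has 31 days: +31 → Aug 1, 1813 (57 left).
Aug has 31 days: +31 → Sep 1, 1813 (26 left).
+26 → Sep 27, 1813.

September 27, 1813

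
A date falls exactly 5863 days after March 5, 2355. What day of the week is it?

First find the weekday of Mar 5, 2355. Doomsday rule: the anchor day for the 2300s is Wednesday. For year 55: 55÷12 = 4 r 7, and 7÷4 = 1, so 4+7+1 = 12.
Wednesday + 12 ≡ Monday — that's 2355's doomsday.
In March the doomsday date is Mar 14.
Mar 5 is 9 days before Mar 14; 9 mod 7 = 2, so Monday − 2 = Saturday.
5863 mod 7 = 4, so 5863 days after a Saturday is Saturday + 4 = Wednesday.

Wednesday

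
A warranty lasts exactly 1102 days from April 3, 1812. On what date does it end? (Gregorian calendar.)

April 10, 1815

+365 (one year) → Apr 3, 1813 (737 left).
+365 (one year) → Apr 3, 1814 (372 left).
Apr has 30 days: +28 → May 1, 1814 (344 left).
May has 31 days: +31 → Jun 1, 1814 (313 left).
Jun has 30 days: +30 → Jul 1, 1814 (283 left).
Jul has 31 days: +31 → Aug 1, 1814 (252 left).
Aug has 31 days: +31 → Sep 1, 1814 (221 left).
Sep has 30 days: +30 → Oct 1, 1814 (191 left).
Oct has 31 days: +31 → Nov 1, 1814 (160 left).
Nov has 30 days: +30 → Dec 1, 1814 (130 left).
Dec has 31 days: +31 → Jan 1, 1815 (99 left).
Jan has 31 days: +31 → Feb 1, 1815 (68 left).
Feb has 28 days: +28 → Mar 1, 1815 (40 left).
Mar has 31 days: +31 → Apr 1, 1815 (9 left).
+9 → Apr 10, 1815.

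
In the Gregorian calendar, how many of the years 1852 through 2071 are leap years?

Multiples of 4 in [1852,2071]: 55.
Of those, multiples of 100: 2 (not leap unless ÷400).
Multiples of 400: 1.
Leap years = 55 − 2 + 1 = 54.

54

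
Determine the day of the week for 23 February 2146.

Doomsday rule: the anchor day for the 2100s is Sunday. For year 46: 46÷12 = 3 r 10, and 10÷4 = 2, so 3+10+2 = 15.
Sunday + 15 ≡ Monday — that's 2146's doomsday.
In February the doomsday date is Feb 28 (2146 is not a leap year).
Feb 23 is 5 days before Feb 28; 5 mod 7 = 5, so Monday − 5 = Wednesday.

Wednesday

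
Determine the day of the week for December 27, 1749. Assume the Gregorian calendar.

Saturday

Doomsday rule: the anchor day for the 1700s is Sunday. For year 49: 49÷12 = 4 r 1, and 1÷4 = 0, so 4+1+0 = 5.
Sunday + 5 ≡ Friday — that's 1749's doomsday.
In December the doomsday date is Dec 12.
Dec 27 is 15 days after Dec 12; 15 mod 7 = 1, so Friday + 1 = Saturday.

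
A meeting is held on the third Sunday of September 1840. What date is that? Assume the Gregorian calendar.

September 1, 1840 is a Tuesday.
The first Sunday is therefore September 6 (5 days later).
The third Sunday is 6 + 2×7 = September 20.

September 20, 1840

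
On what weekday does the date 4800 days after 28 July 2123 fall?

Jul 28, 2123 is a Wednesday.
4800 mod 7 = 5, so 4800 days after a Wednesday is Wednesday + 5 = Monday.

Monday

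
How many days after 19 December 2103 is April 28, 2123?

Dec 19, 2103 → Dec 19, 2104: 366 days (Feb 29, 2104 is in that span).
Dec 19, 2104 → Dec 19, 2105: 365 days.
Dec 19, 2105 → Dec 19, 2106: 365 days.
Dec 19, 2106 → Dec 19, 2107: 365 days.
Dec 19, 2107 → Dec 19, 2108: 366 days (Feb 29, 2108 is in that span).
Dec 19, 2108 → Dec 19, 2109: 365 days.
Dec 19, 2109 → Dec 19, 2110: 365 days.
Dec 19, 2110 → Dec 19, 2111: 365 days.
Dec 19, 2111 → Dec 19, 2112: 366 days (Feb 29, 2112 is in that span).
Dec 19, 2112 → Dec 19, 2113: 365 days.
Dec 19, 2113 → Dec 19, 2114: 365 days.
Dec 19, 2114 → Dec 19, 2115: 365 days.
Dec 19, 2115 → Dec 19, 2116: 366 days (Feb 29, 2116 is in that span).
Dec 19, 2116 → Dec 19, 2117: 365 days.
Dec 19, 2117 → Dec 19, 2118: 365 days.
Dec 19, 2118 → Dec 19, 2119: 365 days.
Dec 19, 2119 → Dec 19, 2120: 366 days (Feb 29, 2120 is in that span).
Dec 19, 2120 → Dec 19, 2121: 365 days.
Dec 19, 2121 → Dec 19, 2122: 365 days.
Dec 19, 2122 → Jan 19, 2123: 31 days (December has 31).
Jan 19, 2123 → Feb 19, 2123: 31 days (January has 31).
Feb 19, 2123 → Mar 19, 2123: 28 days (February has 28).
Mar 19, 2123 → Apr 19, 2123: 31 days (March has 31).
Apr 19, 2123 → Apr 28, 2123: 9 days.
Total: 7070 days.

7070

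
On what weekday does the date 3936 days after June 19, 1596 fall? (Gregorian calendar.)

First find the weekday of Jun 19, 1596. Doomsday rule: the anchor day for the 1500s is Wednesday. For year 96: 96÷12 = 8 r 0, and 0÷4 = 0, so 8+0+0 = 8.
Wednesday + 8 ≡ Thursday — that's 1596's doomsday.
In June the doomsday date is Jun 6.
Jun 19 is 13 days after Jun 6; 13 mod 7 = 6, so Thursday + 6 = Wednesday.
3936 mod 7 = 2, so 3936 days after a Wednesday is Wednesday + 2 = Friday.

Friday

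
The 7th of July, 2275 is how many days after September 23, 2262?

Sep 23, 2262 → Sep 23, 2263: 365 days.
Sep 23, 2263 → Sep 23, 2264: 366 days (Feb 29, 2264 is in that span).
Sep 23, 2264 → Sep 23, 2265: 365 days.
Sep 23, 2265 → Sep 23, 2266: 365 days.
Sep 23, 2266 → Sep 23, 2267: 365 days.
Sep 23, 2267 → Sep 23, 2268: 366 days (Feb 29, 2268 is in that span).
Sep 23, 2268 → Sep 23, 2269: 365 days.
Sep 23, 2269 → Sep 23, 2270: 365 days.
Sep 23, 2270 → Sep 23, 2271: 365 days.
Sep 23, 2271 → Sep 23, 2272: 366 days (Feb 29, 2272 is in that span).
Sep 23, 2272 → Sep 23, 2273: 365 days.
Sep 23, 2273 → Sep 23, 2274: 365 days.
Sep 23, 2274 → Oct 23, 2274: 30 days (September has 30).
Oct 23, 2274 → Nov 23, 2274: 31 days (October has 31).
Nov 23, 2274 → Dec 23, 2274: 30 days (November has 30).
Dec 23, 2274 → Jan 23, 2275: 31 days (December has 31).
Jan 23, 2275 → Feb 23, 2275: 31 days (January has 31).
Feb 23, 2275 → Mar 23, 2275: 28 days (February has 28).
Mar 23, 2275 → Apr 23, 2275: 31 days (March has 31).
Apr 23, 2275 → May 23, 2275: 30 days (April has 30).
May 23, 2275 → Jun 23, 2275: 31 days (May has 31).
Jun 23, 2275 → Jul 7, 2275: 14 days.
Total: 4670 days.

4670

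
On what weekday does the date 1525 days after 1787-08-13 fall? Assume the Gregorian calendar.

First find the weekday of Aug 13, 1787. Doomsday rule: the anchor day for the 1700s is Sunday. For year 87: 87÷12 = 7 r 3, and 3÷4 = 0, so 7+3+0 = 10.
Sunday + 10 ≡ Wednesday — that's 1787's doomsday.
In August the doomsday date is Aug 8.
Aug 13 is 5 days after Aug 8; 5 mod 7 = 5, so Wednesday + 5 = Monday.
1525 mod 7 = 6, so 1525 days after a Monday is Monday + 6 = Sunday.

Sunday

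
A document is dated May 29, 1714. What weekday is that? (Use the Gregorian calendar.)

Tuesday

Doomsday rule: the anchor day for the 1700s is Sunday. For year 14: 14÷12 = 1 r 2, and 2÷4 = 0, so 1+2+0 = 3.
Sunday + 3 ≡ Wednesday — that's 1714's doomsday.
In May the doomsday date is May 9.
May 29 is 20 days after May 9; 20 mod 7 = 6, so Wednesday + 6 = Tuesday.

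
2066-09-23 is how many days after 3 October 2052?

5103

Oct 3, 2052 → Oct 3, 2053: 365 days.
Oct 3, 2053 → Oct 3, 2054: 365 days.
Oct 3, 2054 → Oct 3, 2055: 365 days.
Oct 3, 2055 → Oct 3, 2056: 366 days (Feb 29, 2056 is in that span).
Oct 3, 2056 → Oct 3, 2057: 365 days.
Oct 3, 2057 → Oct 3, 2058: 365 days.
Oct 3, 2058 → Oct 3, 2059: 365 days.
Oct 3, 2059 → Oct 3, 2060: 366 days (Feb 29, 2060 is in that span).
Oct 3, 2060 → Oct 3, 2061: 365 days.
Oct 3, 2061 → Oct 3, 2062: 365 days.
Oct 3, 2062 → Oct 3, 2063: 365 days.
Oct 3, 2063 → Oct 3, 2064: 366 days (Feb 29, 2064 is in that span).
Oct 3, 2064 → Oct 3, 2065: 365 days.
Oct 3, 2065 → Nov 3, 2065: 31 days (October has 31).
Nov 3, 2065 → Dec 3, 2065: 30 days (November has 30).
Dec 3, 2065 → Jan 3, 2066: 31 days (December has 31).
Jan 3, 2066 → Feb 3, 2066: 31 days (January has 31).
Feb 3, 2066 → Mar 3, 2066: 28 days (February has 28).
Mar 3, 2066 → Apr 3, 2066: 31 days (March has 31).
Apr 3, 2066 → May 3, 2066: 30 days (April has 30).
May 3, 2066 → Jun 3, 2066: 31 days (May has 31).
Jun 3, 2066 → Jul 3, 2066: 30 days (June has 30).
Jul 3, 2066 → Aug 3, 2066: 31 days (July has 31).
Aug 3, 2066 → Sep 3, 2066: 31 days (August has 31).
Sep 3, 2066 → Sep 23, 2066: 20 days.
Total: 5103 days.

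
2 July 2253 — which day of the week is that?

Doomsday rule: the anchor day for the 2200s is Friday. For year 53: 53÷12 = 4 r 5, and 5÷4 = 1, so 4+5+1 = 10.
Friday + 10 ≡ Monday — that's 2253's doomsday.
In July the doomsday date is Jul 11.
Jul 2 is 9 days before Jul 11; 9 mod 7 = 2, so Monday − 2 = Saturday.

Saturday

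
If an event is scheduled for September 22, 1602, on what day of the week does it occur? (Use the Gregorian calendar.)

Doomsday rule: the anchor day for the 1600s is Tuesday. For year 02: 2÷12 = 0 r 2, and 2÷4 = 0, so 0+2+0 = 2.
Tuesday + 2 ≡ Thursday — that's 1602's doomsday.
In September the doomsday date is Sep 5.
Sep 22 is 17 days after Sep 5; 17 mod 7 = 3, so Thursday + 3 = Sunday.

Sunday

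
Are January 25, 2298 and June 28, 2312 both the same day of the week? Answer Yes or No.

From Jan 25, 2298 to Jun 28, 2312 is 5267 days.
5267 mod 7 = 3, so they are different weekdays.
(Jan 25, 2298 is a Tuesday; Jun 28, 2312 is a Friday.)

No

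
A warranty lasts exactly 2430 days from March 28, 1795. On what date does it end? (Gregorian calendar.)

+366 (one year; includes Feb 29, 1796) → Mar 28, 1796 (2064 left).
+365 (one year) → Mar 28, 1797 (1699 left).
+365 (one year) → Mar 28, 1798 (1334 left).
+365 (one year) → Mar 28, 1799 (969 left).
+365 (one year) → Mar 28, 1800 (604 left).
+365 (one year) → Mar 28, 1801 (239 left).
Mar has 31 days: +4 → Apr 1, 1801 (235 left).
Apr has 30 days: +30 → May 1, 1801 (205 left).
May has 31 days: +31 → Jun 1, 1801 (174 left).
Jun has 30 days: +30 → Jul 1, 1801 (144 left).
Jul has 31 days: +31 → Aug 1, 1801 (113 left).
Aug has 31 days: +31 → Sep 1, 1801 (82 left).
Sep has 30 days: +30 → Oct 1, 1801 (52 left).
Oct has 31 days: +31 → Nov 1, 1801 (21 left).
+21 → Nov 22, 1801.

November 22, 1801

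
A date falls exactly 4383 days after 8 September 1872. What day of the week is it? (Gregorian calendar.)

First find the weekday of Sep 8, 1872. Doomsday rule: the anchor day for the 1800s is Friday. For year 72: 72÷12 = 6 r 0, and 0÷4 = 0, so 6+0+0 = 6.
Friday + 6 ≡ Thursday — that's 1872's doomsday.
In September the doomsday date is Sep 5.
Sep 8 is 3 days after Sep 5; 3 mod 7 = 3, so Thursday + 3 = Sunday.
4383 mod 7 = 1, so 4383 days after a Sunday is Sunday + 1 = Monday.

Monday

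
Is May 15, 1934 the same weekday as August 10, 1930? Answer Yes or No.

From Aug 10, 1930 to May 15, 1934 is 1374 days.
1374 mod 7 = 2, so they are different weekdays.
(Aug 10, 1930 is a Sunday; May 15, 1934 is a Tuesday.)

No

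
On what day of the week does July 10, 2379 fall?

Doomsday rule: the anchor day for the 2300s is Wednesday. For year 79: 79÷12 = 6 r 7, and 7÷4 = 1, so 6+7+1 = 14.
Wednesday + 14 ≡ Wednesday — that's 2379's doomsday.
In July the doomsday date is Jul 11.
Jul 10 is 1 day before Jul 11; 1 mod 7 = 1, so Wednesday − 1 = Tuesday.

Tuesday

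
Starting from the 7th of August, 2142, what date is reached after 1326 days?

March 25, 2146

+365 (one year) → Aug 7, 2143 (961 left).
+366 (one year; includes Feb 29, 2144) → Aug 7, 2144 (595 left).
+365 (one year) → Aug 7, 2145 (230 left).
Aug has 31 days: +25 → Sep 1, 2145 (205 left).
Sep has 30 days: +30 → Oct 1, 2145 (175 left).
Oct has 31 days: +31 → Nov 1, 2145 (144 left).
Nov has 30 days: +30 → Dec 1, 2145 (114 left).
Dec has 31 days: +31 → Jan 1, 2146 (83 left).
Jan has 31 days: +31 → Feb 1, 2146 (52 left).
Feb has 28 days: +28 → Mar 1, 2146 (24 left).
+24 → Mar 25, 2146.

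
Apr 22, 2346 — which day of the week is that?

Doomsday rule: the anchor day for the 2300s is Wednesday. For year 46: 46÷12 = 3 r 10, and 10÷4 = 2, so 3+10+2 = 15.
Wednesday + 15 ≡ Thursday — that's 2346's doomsday.
In April the doomsday date is Apr 4.
Apr 22 is 18 days after Apr 4; 18 mod 7 = 4, so Thursday + 4 = Monday.

Monday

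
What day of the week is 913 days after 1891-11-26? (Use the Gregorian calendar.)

Sunday

First find the weekday of Nov 26, 1891. Doomsday rule: the anchor day for the 1800s is Friday. For year 91: 91÷12 = 7 r 7, and 7÷4 = 1, so 7+7+1 = 15.
Friday + 15 ≡ Saturday — that's 1891's doomsday.
In November the doomsday date is Nov 7.
Nov 26 is 19 days after Nov 7; 19 mod 7 = 5, so Saturday + 5 = Thursday.
913 mod 7 = 3, so 913 days after a Thursday is Thursday + 3 = Sunday.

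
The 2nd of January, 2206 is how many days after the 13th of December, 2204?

Dec 13, 2204 → Jan 13, 2205: 31 days (December has 31).
Jan 13, 2205 → Feb 13, 2205: 31 days (January has 31).
Feb 13, 2205 → Mar 13, 2205: 28 days (February has 28).
Mar 13, 2205 → Apr 13, 2205: 31 days (March has 31).
Apr 13, 2205 → May 13, 2205: 30 days (April has 30).
May 13, 2205 → Jun 13, 2205: 31 days (May has 31).
Jun 13, 2205 → Jul 13, 2205: 30 days (June has 30).
Jul 13, 2205 → Aug 13, 2205: 31 days (July has 31).
Aug 13, 2205 → Sep 13, 2205: 31 days (August has 31).
Sep 13, 2205 → Oct 13, 2205: 30 days (September has 30).
Oct 13, 2205 → Nov 13, 2205: 31 days (October has 31).
Nov 13, 2205 → Dec 13, 2205: 30 days (November has 30).
Dec 13, 2205 → Jan 2, 2206: 20 days.
Total: 385 days.

385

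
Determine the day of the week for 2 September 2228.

Tuesday

January 1, 2228 is a Tuesday.
Jan 1, 2228 → Feb 1, 2228: 31 days (January has 31).
Feb 1, 2228 → Mar 1, 2228: 29 days (February has 29).
Mar 1, 2228 → Apr 1, 2228: 31 days (March has 31).
Apr 1, 2228 → May 1, 2228: 30 days (April has 30).
May 1, 2228 → Jun 1, 2228: 31 days (May has 31).
Jun 1, 2228 → Jul 1, 2228: 30 days (June has 30).
Jul 1, 2228 → Aug 1, 2228: 31 days (July has 31).
Aug 1, 2228 → Sep 1, 2228: 31 days (August has 31).
Sep 1, 2228 → Sep 2, 2228: 1 days.
Total: 245 days.
245 mod 7 = 0, so Tuesday + 0 = Tuesday.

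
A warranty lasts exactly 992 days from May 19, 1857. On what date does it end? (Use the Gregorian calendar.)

+365 (one year) → May 19, 1858 (627 left).
+365 (one year) → May 19, 1859 (262 left).
May has 31 days: +13 → Jun 1, 1859 (249 left).
Jun has 30 days: +30 → Jul 1, 1859 (219 left).
Jul has 31 days: +31 → Aug 1, 1859 (188 left).
Aug has 31 days: +31 → Sep 1, 1859 (157 left).
Sep has 30 days: +30 → Oct 1, 1859 (127 left).
Oct has 31 days: +31 → Nov 1, 1859 (96 left).
Nov has 30 days: +30 → Dec 1, 1859 (66 left).
Dec has 31 days: +31 → Jan 1, 1860 (35 left).
Jan has 31 days: +31 → Feb 1, 1860 (4 left).
+4 → Feb 5, 1860.

February 5, 1860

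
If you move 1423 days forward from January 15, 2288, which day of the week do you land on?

Tuesday

Jan 15, 2288 is a Sunday.
1423 mod 7 = 2, so 1423 days after a Sunday is Sunday + 2 = Tuesday.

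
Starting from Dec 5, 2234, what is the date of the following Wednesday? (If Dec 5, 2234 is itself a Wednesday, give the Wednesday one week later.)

Dec 5, 2234 is a Friday.
From Friday to the next Wednesday is 5 days.
Dec 5, 2234 + 5 = Dec 10, 2234.

December 10, 2234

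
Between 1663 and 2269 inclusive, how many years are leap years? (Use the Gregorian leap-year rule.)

Multiples of 4 in [1663,2269]: 152.
Of those, multiples of 100: 6 (not leap unless ÷400).
Multiples of 400: 1.
Leap years = 152 − 6 + 1 = 147.

147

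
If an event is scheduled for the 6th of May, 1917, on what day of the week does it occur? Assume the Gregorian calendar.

January 1, 1917 is a Monday.
Jan 1, 1917 → Feb 1, 1917: 31 days (January has 31).
Feb 1, 1917 → Mar 1, 1917: 28 days (February has 28).
Mar 1, 1917 → Apr 1, 1917: 31 days (March has 31).
Apr 1, 1917 → May 1, 1917: 30 days (April has 30).
May 1, 1917 → May 6, 1917: 5 days.
Total: 125 days.
125 mod 7 = 6, so Monday + 6 = Sunday.

Sunday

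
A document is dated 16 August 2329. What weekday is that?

Doomsday rule: the anchor day for the 2300s is Wednesday. For year 29: 29÷12 = 2 r 5, and 5÷4 = 1, so 2+5+1 = 8.
Wednesday + 8 ≡ Thursday — that's 2329's doomsday.
In August the doomsday date is Aug 8.
Aug 16 is 8 days after Aug 8; 8 mod 7 = 1, so Thursday + 1 = Friday.

Friday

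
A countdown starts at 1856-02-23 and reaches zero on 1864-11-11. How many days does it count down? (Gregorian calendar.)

3184

Feb 23, 1856 → Feb 23, 1857: 366 days (Feb 29, 1856 is in that span).
Feb 23, 1857 → Feb 23, 1858: 365 days.
Feb 23, 1858 → Feb 23, 1859: 365 days.
Feb 23, 1859 → Feb 23, 1860: 365 days.
Feb 23, 1860 → Feb 23, 1861: 366 days (Feb 29, 1860 is in that span).
Feb 23, 1861 → Feb 23, 1862: 365 days.
Feb 23, 1862 → Feb 23, 1863: 365 days.
Feb 23, 1863 → Feb 23, 1864: 365 days.
Feb 23, 1864 → Mar 23, 1864: 29 days (February has 29).
Mar 23, 1864 → Apr 23, 1864: 31 days (March has 31).
Apr 23, 1864 → May 23, 1864: 30 days (April has 30).
May 23, 1864 → Jun 23, 1864: 31 days (May has 31).
Jun 23, 1864 → Jul 23, 1864: 30 days (June has 30).
Jul 23, 1864 → Aug 23, 1864: 31 days (July has 31).
Aug 23, 1864 → Sep 23, 1864: 31 days (August has 31).
Sep 23, 1864 → Oct 23, 1864: 30 days (September has 30).
Oct 23, 1864 → Nov 11, 1864: 19 days.
Total: 3184 days.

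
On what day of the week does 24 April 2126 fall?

Doomsday rule: the anchor day for the 2100s is Sunday. For year 26: 26÷12 = 2 r 2, and 2÷4 = 0, so 2+2+0 = 4.
Sunday + 4 ≡ Thursday — that's 2126's doomsday.
In April the doomsday date is Apr 4.
Apr 24 is 20 days after Apr 4; 20 mod 7 = 6, so Thursday + 6 = Wednesday.

Wednesday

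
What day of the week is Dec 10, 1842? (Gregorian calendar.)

Saturday

Doomsday rule: the anchor day for the 1800s is Friday. For year 42: 42÷12 = 3 r 6, and 6÷4 = 1, so 3+6+1 = 10.
Friday + 10 ≡ Monday — that's 1842's doomsday.
In December the doomsday date is Dec 12.
Dec 10 is 2 days before Dec 12; 2 mod 7 = 2, so Monday − 2 = Saturday.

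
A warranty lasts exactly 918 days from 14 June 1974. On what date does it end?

December 18, 1976

+365 (one year) → Jun 14, 1975 (553 left).
+366 (one year; includes Feb 29, 1976) → Jun 14, 1976 (187 left).
Jun has 30 days: +17 → Jul 1, 1976 (170 left).
Jul has 31 days: +31 → Aug 1, 1976 (139 left).
Aug has 31 days: +31 → Sep 1, 1976 (108 left).
Sep has 30 days: +30 → Oct 1, 1976 (78 left).
Oct has 31 days: +31 → Nov 1, 1976 (47 left).
Nov has 30 days: +30 → Dec 1, 1976 (17 left).
+17 → Dec 18, 1976.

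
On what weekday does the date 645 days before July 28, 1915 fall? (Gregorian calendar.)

Jul 28, 1915 is a Wednesday.
645 mod 7 = 1, so 645 days before a Wednesday is Wednesday − 1 = Tuesday.

Tuesday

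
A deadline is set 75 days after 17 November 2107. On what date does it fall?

January 31, 2108

Nov has 30 days: +14 → Dec 1, 2107 (61 left).
Dec has 31 days: +31 → Jan 1, 2108 (30 left).
+30 → Jan 31, 2108.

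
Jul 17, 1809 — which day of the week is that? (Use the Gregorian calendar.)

Monday

Doomsday rule: the anchor day for the 1800s is Friday. For year 09: 9÷12 = 0 r 9, and 9÷4 = 2, so 0+9+2 = 11.
Friday + 11 ≡ Tuesday — that's 1809's doomsday.
In July the doomsday date is Jul 11.
Jul 17 is 6 days after Jul 11; 6 mod 7 = 6, so Tuesday + 6 = Monday.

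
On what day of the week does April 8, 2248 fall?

Doomsday rule: the anchor day for the 2200s is Friday. For year 48: 48÷12 = 4 r 0, and 0÷4 = 0, so 4+0+0 = 4.
Friday + 4 ≡ Tuesday — that's 2248's doomsday.
In April the doomsday date is Apr 4.
Apr 8 is 4 days after Apr 4; 4 mod 7 = 4, so Tuesday + 4 = Saturday.

Saturday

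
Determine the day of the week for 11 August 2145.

Wednesday

Doomsday rule: the anchor day for the 2100s is Sunday. For year 45: 45÷12 = 3 r 9, and 9÷4 = 2, so 3+9+2 = 14.
Sunday + 14 ≡ Sunday — that's 2145's doomsday.
In August the doomsday date is Aug 8.
Aug 11 is 3 days after Aug 8; 3 mod 7 = 3, so Sunday + 3 = Wednesday.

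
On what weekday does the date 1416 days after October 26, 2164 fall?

First find the weekday of Oct 26, 2164. Doomsday rule: the anchor day for the 2100s is Sunday. For year 64: 64÷12 = 5 r 4, and 4÷4 = 1, so 5+4+1 = 10.
Sunday + 10 ≡ Wednesday — that's 2164's doomsday.
In October the doomsday date is Oct 10.
Oct 26 is 16 days after Oct 10; 16 mod 7 = 2, so Wednesday + 2 = Friday.
1416 mod 7 = 2, so 1416 days after a Friday is Friday + 2 = Sunday.

Sunday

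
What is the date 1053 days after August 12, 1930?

June 30, 1933

+365 (one year) → Aug 12, 1931 (688 left).
+366 (one year; includes Feb 29, 1932) → Aug 12, 1932 (322 left).
Aug has 31 days: +20 → Sep 1, 1932 (302 left).
Sep has 30 days: +30 → Oct 1, 1932 (272 left).
Oct has 31 days: +31 → Nov 1, 1932 (241 left).
Nov has 30 days: +30 → Dec 1, 1932 (211 left).
Dec has 31 days: +31 → Jan 1, 1933 (180 left).
Jan has 31 days: +31 → Feb 1, 1933 (149 left).
Feb has 28 days: +28 → Mar 1, 1933 (121 left).
Mar has 31 days: +31 → Apr 1, 1933 (90 left).
Apr has 30 days: +30 → May 1, 1933 (60 left).
May has 31 days: +31 → Jun 1, 1933 (29 left).
+29 → Jun 30, 1933.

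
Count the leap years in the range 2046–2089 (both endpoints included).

Multiples of 4 in [2046,2089]: 11.
Of those, multiples of 100: 0 (not leap unless ÷400).
Multiples of 400: 0.
Leap years = 11 − 0 + 0 = 11.

11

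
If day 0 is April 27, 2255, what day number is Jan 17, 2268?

4648

Apr 27, 2255 → Apr 27, 2256: 366 days (Feb 29, 2256 is in that span).
Apr 27, 2256 → Apr 27, 2257: 365 days.
Apr 27, 2257 → Apr 27, 2258: 365 days.
Apr 27, 2258 → Apr 27, 2259: 365 days.
Apr 27, 2259 → Apr 27, 2260: 366 days (Feb 29, 2260 is in that span).
Apr 27, 2260 → Apr 27, 2261: 365 days.
Apr 27, 2261 → Apr 27, 2262: 365 days.
Apr 27, 2262 → Apr 27, 2263: 365 days.
Apr 27, 2263 → Apr 27, 2264: 366 days (Feb 29, 2264 is in that span).
Apr 27, 2264 → Apr 27, 2265: 365 days.
Apr 27, 2265 → Apr 27, 2266: 365 days.
Apr 27, 2266 → Apr 27, 2267: 365 days.
Apr 27, 2267 → May 27, 2267: 30 days (April has 30).
May 27, 2267 → Jun 27, 2267: 31 days (May has 31).
Jun 27, 2267 → Jul 27, 2267: 30 days (June has 30).
Jul 27, 2267 → Aug 27, 2267: 31 days (July has 31).
Aug 27, 2267 → Sep 27, 2267: 31 days (August has 31).
Sep 27, 2267 → Oct 27, 2267: 30 days (September has 30).
Oct 27, 2267 → Nov 27, 2267: 31 days (October has 31).
Nov 27, 2267 → Dec 27, 2267: 30 days (November has 30).
Dec 27, 2267 → Jan 17, 2268: 21 days.
Total: 4648 days.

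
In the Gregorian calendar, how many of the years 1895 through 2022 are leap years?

31

Multiples of 4 in [1895,2022]: 32.
Of those, multiples of 100: 2 (not leap unless ÷400).
Multiples of 400: 1.
Leap years = 32 − 2 + 1 = 31.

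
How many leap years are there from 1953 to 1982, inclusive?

7

Multiples of 4 in [1953,1982]: 7.
Of those, multiples of 100: 0 (not leap unless ÷400).
Multiples of 400: 0.
Leap years = 7 − 0 + 0 = 7.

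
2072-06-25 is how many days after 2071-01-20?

522

Jan 20, 2071 → Jan 20, 2072: 365 days.
Jan 20, 2072 → Feb 20, 2072: 31 days (January has 31).
Feb 20, 2072 → Mar 20, 2072: 29 days (February has 29).
Mar 20, 2072 → Apr 20, 2072: 31 days (March has 31).
Apr 20, 2072 → May 20, 2072: 30 days (April has 30).
May 20, 2072 → Jun 20, 2072: 31 days (May has 31).
Jun 20, 2072 → Jun 25, 2072: 5 days.
Total: 522 days.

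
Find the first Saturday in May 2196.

May 1, 2196 is a Sunday.
The first Saturday is therefore May 7 (6 days later).

May 7, 2196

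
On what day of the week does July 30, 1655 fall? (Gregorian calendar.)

Doomsday rule: the anchor day for the 1600s is Tuesday. For year 55: 55÷12 = 4 r 7, and 7÷4 = 1, so 4+7+1 = 12.
Tuesday + 12 ≡ Sunday — that's 1655's doomsday.
In July the doomsday date is Jul 11.
Jul 30 is 19 days after Jul 11; 19 mod 7 = 5, so Sunday + 5 = Friday.

Friday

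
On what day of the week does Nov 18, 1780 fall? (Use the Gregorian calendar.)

Saturday

Doomsday rule: the anchor day for the 1700s is Sunday. For year 80: 80÷12 = 6 r 8, and 8÷4 = 2, so 6+8+2 = 16.
Sunday + 16 ≡ Tuesday — that's 1780's doomsday.
In November the doomsday date is Nov 7.
Nov 18 is 11 days after Nov 7; 11 mod 7 = 4, so Tuesday + 4 = Saturday.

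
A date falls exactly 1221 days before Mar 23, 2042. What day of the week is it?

Thursday

First find the weekday of Mar 23, 2042. Doomsday rule: the anchor day for the 2000s is Tuesday. For year 42: 42÷12 = 3 r 6, and 6÷4 = 1, so 3+6+1 = 10.
Tuesday + 10 ≡ Friday — that's 2042's doomsday.
In March the doomsday date is Mar 14.
Mar 23 is 9 days after Mar 14; 9 mod 7 = 2, so Friday + 2 = Sunday.
1221 mod 7 = 3, so 1221 days before a Sunday is Sunday − 3 = Thursday.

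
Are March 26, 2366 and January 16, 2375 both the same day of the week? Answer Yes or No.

No

From Mar 26, 2366 to Jan 16, 2375 is 3218 days.
3218 mod 7 = 5, so they are different weekdays.
(Mar 26, 2366 is a Saturday; Jan 16, 2375 is a Thursday.)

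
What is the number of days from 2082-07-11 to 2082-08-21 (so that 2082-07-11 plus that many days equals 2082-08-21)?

Jul 11, 2082 → Aug 11, 2082: 31 days (July has 31).
Aug 11, 2082 → Aug 21, 2082: 10 days.
Total: 41 days.

41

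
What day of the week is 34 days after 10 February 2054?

Feb 10, 2054 is a Tuesday.
34 mod 7 = 6, so 34 days after a Tuesday is Tuesday + 6 = Monday.

Monday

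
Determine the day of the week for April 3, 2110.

Thursday

Doomsday rule: the anchor day for the 2100s is Sunday. For year 10: 10÷12 = 0 r 10, and 10÷4 = 2, so 0+10+2 = 12.
Sunday + 12 ≡ Friday — that's 2110's doomsday.
In April the doomsday date is Apr 4.
Apr 3 is 1 day before Apr 4; 1 mod 7 = 1, so Friday − 1 = Thursday.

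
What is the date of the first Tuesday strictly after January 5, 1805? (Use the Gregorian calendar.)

Jan 5, 1805 is a Saturday.
From Saturday to the next Tuesday is 3 days.
Jan 5, 1805 + 3 = Jan 8, 1805.

January 8, 1805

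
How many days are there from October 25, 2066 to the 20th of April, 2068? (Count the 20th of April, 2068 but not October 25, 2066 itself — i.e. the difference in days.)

Oct 25, 2066 → Oct 25, 2067: 365 days.
Oct 25, 2067 → Nov 25, 2067: 31 days (October has 31).
Nov 25, 2067 → Dec 25, 2067: 30 days (November has 30).
Dec 25, 2067 → Jan 25, 2068: 31 days (December has 31).
Jan 25, 2068 → Feb 25, 2068: 31 days (January has 31).
Feb 25, 2068 → Mar 25, 2068: 29 days (February has 29).
Mar 25, 2068 → Apr 20, 2068: 26 days.
Total: 543 days.

543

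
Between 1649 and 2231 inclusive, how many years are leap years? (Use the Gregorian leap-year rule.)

140

Multiples of 4 in [1649,2231]: 145.
Of those, multiples of 100: 6 (not leap unless ÷400).
Multiples of 400: 1.
Leap years = 145 − 6 + 1 = 140.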